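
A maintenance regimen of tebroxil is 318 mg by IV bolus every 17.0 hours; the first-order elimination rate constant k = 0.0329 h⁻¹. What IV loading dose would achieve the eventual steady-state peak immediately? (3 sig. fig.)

742 mg

Accumulation ratio R = 1 / (1 − e^(−kτ)) = 1 / (1 − e^(−0.03290×17.0)) = 1 / (1 − 0.5716) = 2.334
Loading dose = maintenance dose × R = 318 × 2.334 ≈ 742 mg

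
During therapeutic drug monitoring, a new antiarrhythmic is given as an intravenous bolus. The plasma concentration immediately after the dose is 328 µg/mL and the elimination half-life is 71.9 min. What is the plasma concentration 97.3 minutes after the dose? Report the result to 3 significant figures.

128 µg/mL

k = ln 2 / 71.9 = 0.009640 min⁻¹
C(t) = C₀ e^(−kt) = 328 × e^(−0.009640 × 97.3) = 328 × e^(−0.9380) = 328 × 0.3914 ≈ 128 µg/mL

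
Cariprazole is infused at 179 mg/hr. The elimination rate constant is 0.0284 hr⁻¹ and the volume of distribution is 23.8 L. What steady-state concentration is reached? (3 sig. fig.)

CL = k · V = 0.0284 × 23.8 = 0.6759 L/hr
Css = rate / CL = 179 / 0.6759 ≈ 265 µg/mL

265 µg/mL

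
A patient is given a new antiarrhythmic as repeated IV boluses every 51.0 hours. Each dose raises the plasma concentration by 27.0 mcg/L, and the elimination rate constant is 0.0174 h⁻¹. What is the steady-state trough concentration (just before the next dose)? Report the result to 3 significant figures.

Fraction remaining after one interval: e^(−kτ) = e^(−0.01740 × 51.0) = 0.4117
R = 1 / (1 − 0.4117) = 1.700
Css,max = 27.0 × 1.700 = 45.90 mcg/L
Css,min = Css,max × e^(−kτ) = 45.90 × 0.4117 ≈ 18.9 mcg/L

18.9 mcg/L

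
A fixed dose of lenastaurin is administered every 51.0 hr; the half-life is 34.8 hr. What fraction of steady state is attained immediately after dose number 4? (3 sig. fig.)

0.983

k = ln 2 / 34.8 = 0.01992 hr⁻¹
f_n = 1 − e^(−nkτ) = 1 − e^(−4 × 0.01992 × 51.0) = 1 − e^(−4.063) = 1 − 0.01719 ≈ 0.983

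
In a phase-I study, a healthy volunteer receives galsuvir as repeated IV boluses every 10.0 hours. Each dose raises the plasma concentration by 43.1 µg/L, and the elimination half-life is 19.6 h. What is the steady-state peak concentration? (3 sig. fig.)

145 µg/L

k = ln 2 / 19.6 = 0.03536 h⁻¹
Fraction remaining after one interval: e^(−kτ) = e^(−0.03536 × 10.0) = 0.7021
R = 1 / (1 − 0.7021) = 3.357
Css,max = 43.1 × 3.357 ≈ 145 µg/L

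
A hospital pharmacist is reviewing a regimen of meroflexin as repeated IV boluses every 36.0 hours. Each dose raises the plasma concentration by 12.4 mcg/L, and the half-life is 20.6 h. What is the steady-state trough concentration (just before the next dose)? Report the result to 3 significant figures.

5.26 mcg/L

k = ln 2 / 20.6 = 0.03365 h⁻¹
Fraction remaining after one interval: e^(−kτ) = e^(−0.03365 × 36.0) = 0.2978
R = 1 / (1 − 0.2978) = 1.424
Css,max = 12.4 × 1.424 = 17.66 mcg/L
Css,min = Css,max × e^(−kτ) = 17.66 × 0.2978 ≈ 5.26 mcg/L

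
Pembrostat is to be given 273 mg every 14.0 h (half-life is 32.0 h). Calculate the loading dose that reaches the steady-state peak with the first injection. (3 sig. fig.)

1040 mg

k = ln 2 / 32.0 = 0.02166 h⁻¹
Accumulation ratio R = 1 / (1 − e^(−kτ)) = 1 / (1 − e^(−0.02166×14.0)) = 1 / (1 − 0.7384) = 3.823
Loading dose = maintenance dose × R = 273 × 3.823 ≈ 1040 mg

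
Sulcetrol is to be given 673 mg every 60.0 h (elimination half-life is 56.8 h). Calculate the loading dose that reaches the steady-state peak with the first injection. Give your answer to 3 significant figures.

k = ln 2 / 56.8 = 0.01220 h⁻¹
Accumulation ratio R = 1 / (1 − e^(−kτ)) = 1 / (1 − e^(−0.01220×60.0)) = 1 / (1 − 0.4809) = 1.926
Loading dose = maintenance dose × R = 673 × 1.926 ≈ 1300 mg

1300 mg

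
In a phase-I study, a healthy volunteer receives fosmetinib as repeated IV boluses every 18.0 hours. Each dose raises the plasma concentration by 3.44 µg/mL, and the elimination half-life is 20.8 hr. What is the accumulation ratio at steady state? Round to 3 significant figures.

k = ln 2 / 20.8 = 0.03332 hr⁻¹
Fraction remaining after one interval: e^(−kτ) = e^(−0.03332 × 18.0) = 0.5489
R = 1 / (1 − 0.5489) = 1 / 0.4511 ≈ 2.22

2.22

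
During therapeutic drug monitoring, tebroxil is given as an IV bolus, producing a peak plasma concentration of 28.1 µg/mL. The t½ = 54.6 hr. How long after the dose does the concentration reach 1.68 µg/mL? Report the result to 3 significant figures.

k = ln 2 / 54.6 = 0.01270 hr⁻¹
C(t) = C₀ e^(−kt)  ⇒  t = ln(C₀/C) / k
t = ln(28.1/1.68) / 0.01270 = 2.817 / 0.01270 ≈ 222 hours

222 hours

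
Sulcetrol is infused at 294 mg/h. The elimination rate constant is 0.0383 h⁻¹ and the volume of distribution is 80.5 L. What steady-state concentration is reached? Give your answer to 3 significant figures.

CL = k · V = 0.0383 × 80.5 = 3.083 L/h
Css = rate / CL = 294 / 3.083 ≈ 95.4 µg/mL

95.4 µg/mL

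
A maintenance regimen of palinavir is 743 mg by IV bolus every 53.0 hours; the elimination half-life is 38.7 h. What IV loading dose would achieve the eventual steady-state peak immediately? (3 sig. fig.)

1210 mg

k = ln 2 / 38.7 = 0.01791 h⁻¹
Accumulation ratio R = 1 / (1 − e^(−kτ)) = 1 / (1 − e^(−0.01791×53.0)) = 1 / (1 − 0.3870) = 1.631
Loading dose = maintenance dose × R = 743 × 1.631 ≈ 1210 mg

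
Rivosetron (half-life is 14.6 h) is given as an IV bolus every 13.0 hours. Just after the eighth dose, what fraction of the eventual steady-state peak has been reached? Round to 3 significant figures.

0.993

k = ln 2 / 14.6 = 0.04748 h⁻¹
f_n = 1 − e^(−nkτ) = 1 − e^(−8 × 0.04748 × 13.0) = 1 − e^(−4.937) = 1 − 0.007173 ≈ 0.993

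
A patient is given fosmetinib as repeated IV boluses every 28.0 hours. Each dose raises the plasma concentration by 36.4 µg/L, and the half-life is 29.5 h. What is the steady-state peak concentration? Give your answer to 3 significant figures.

k = ln 2 / 29.5 = 0.02350 h⁻¹
Fraction remaining after one interval: e^(−kτ) = e^(−0.02350 × 28.0) = 0.5179
R = 1 / (1 − 0.5179) = 2.074
Css,max = 36.4 × 2.074 ≈ 75.5 µg/L

75.5 µg/L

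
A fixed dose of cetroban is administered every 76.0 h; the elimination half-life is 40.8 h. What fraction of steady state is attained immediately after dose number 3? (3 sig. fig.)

k = ln 2 / 40.8 = 0.01699 h⁻¹
f_n = 1 − e^(−nkτ) = 1 − e^(−3 × 0.01699 × 76.0) = 1 − e^(−3.873) = 1 − 0.02079 ≈ 0.979

0.979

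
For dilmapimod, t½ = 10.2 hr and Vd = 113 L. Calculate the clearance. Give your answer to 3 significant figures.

7.68 L/hr

k = ln 2 / t½ = ln 2 / 10.2 = 0.06796 hr⁻¹
CL = k · V = 0.06796 × 113 ≈ 7.68 L/hr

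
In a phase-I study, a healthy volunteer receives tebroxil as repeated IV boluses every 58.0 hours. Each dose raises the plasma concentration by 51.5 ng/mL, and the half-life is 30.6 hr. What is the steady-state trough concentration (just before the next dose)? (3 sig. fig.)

18.9 ng/mL

k = ln 2 / 30.6 = 0.02265 hr⁻¹
Fraction remaining after one interval: e^(−kτ) = e^(−0.02265 × 58.0) = 0.2688
R = 1 / (1 − 0.2688) = 1.368
Css,max = 51.5 × 1.368 = 70.43 ng/mL
Css,min = Css,max × e^(−kτ) = 70.43 × 0.2688 ≈ 18.9 ng/mL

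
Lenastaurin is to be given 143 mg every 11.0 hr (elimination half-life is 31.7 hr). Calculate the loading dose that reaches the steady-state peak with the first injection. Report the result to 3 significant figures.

k = ln 2 / 31.7 = 0.02187 hr⁻¹
Accumulation ratio R = 1 / (1 − e^(−kτ)) = 1 / (1 − e^(−0.02187×11.0)) = 1 / (1 − 0.7862) = 4.678
Loading dose = maintenance dose × R = 143 × 4.678 ≈ 669 mg

669 mg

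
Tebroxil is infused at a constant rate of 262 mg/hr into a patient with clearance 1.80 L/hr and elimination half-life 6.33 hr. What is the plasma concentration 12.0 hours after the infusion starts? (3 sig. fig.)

Css = rate / CL = 262 / 1.80 = 145.6 mg/L
k = ln 2 / 6.33 = 0.1095 hr⁻¹
C(t) = Css (1 − e^(−kt)) = 145.6 × (1 − e^(−1.314)) = 145.6 × 0.7313 ≈ 106 mg/L

106 mg/L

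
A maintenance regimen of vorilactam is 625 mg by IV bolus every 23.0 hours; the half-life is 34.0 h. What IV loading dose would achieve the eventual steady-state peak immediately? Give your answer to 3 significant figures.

k = ln 2 / 34.0 = 0.02039 h⁻¹
Accumulation ratio R = 1 / (1 − e^(−kτ)) = 1 / (1 − e^(−0.02039×23.0)) = 1 / (1 − 0.6257) = 2.672
Loading dose = maintenance dose × R = 625 × 2.672 ≈ 1670 mg

1670 mg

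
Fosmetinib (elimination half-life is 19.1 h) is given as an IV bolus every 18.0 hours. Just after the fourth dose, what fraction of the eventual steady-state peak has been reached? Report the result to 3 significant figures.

0.927

k = ln 2 / 19.1 = 0.03629 h⁻¹
f_n = 1 − e^(−nkτ) = 1 − e^(−4 × 0.03629 × 18.0) = 1 − e^(−2.613) = 1 − 0.07332 ≈ 0.927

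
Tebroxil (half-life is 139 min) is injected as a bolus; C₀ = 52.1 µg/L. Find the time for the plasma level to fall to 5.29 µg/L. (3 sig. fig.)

k = ln 2 / 139 = 0.004987 min⁻¹
C(t) = C₀ e^(−kt)  ⇒  t = ln(C₀/C) / k
t = ln(52.1/5.29) / 0.004987 = 2.287 / 0.004987 ≈ 459 minutes

459 minutes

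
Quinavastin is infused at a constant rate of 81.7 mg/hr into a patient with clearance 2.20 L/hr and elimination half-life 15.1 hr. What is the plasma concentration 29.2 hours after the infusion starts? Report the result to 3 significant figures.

27.4 mg/L

Css = rate / CL = 81.7 / 2.20 = 37.14 mg/L
k = ln 2 / 15.1 = 0.04590 hr⁻¹
C(t) = Css (1 − e^(−kt)) = 37.14 × (1 − e^(−1.340)) = 37.14 × 0.7383 ≈ 27.4 mg/L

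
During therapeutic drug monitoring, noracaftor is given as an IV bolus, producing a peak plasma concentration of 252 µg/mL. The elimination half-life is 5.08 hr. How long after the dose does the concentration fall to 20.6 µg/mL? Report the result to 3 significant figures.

18.4 hours

k = ln 2 / 5.08 = 0.1364 hr⁻¹
C(t) = C₀ e^(−kt)  ⇒  t = ln(C₀/C) / k
t = ln(252/20.6) / 0.1364 = 2.504 / 0.1364 ≈ 18.4 hours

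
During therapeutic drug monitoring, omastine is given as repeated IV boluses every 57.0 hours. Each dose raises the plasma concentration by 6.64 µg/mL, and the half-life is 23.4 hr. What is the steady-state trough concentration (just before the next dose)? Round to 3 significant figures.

1.51 µg/mL

k = ln 2 / 23.4 = 0.02962 hr⁻¹
Fraction remaining after one interval: e^(−kτ) = e^(−0.02962 × 57.0) = 0.1848
R = 1 / (1 − 0.1848) = 1.227
Css,max = 6.64 × 1.227 = 8.145 µg/mL
Css,min = Css,max × e^(−kτ) = 8.145 × 0.1848 ≈ 1.51 µg/mL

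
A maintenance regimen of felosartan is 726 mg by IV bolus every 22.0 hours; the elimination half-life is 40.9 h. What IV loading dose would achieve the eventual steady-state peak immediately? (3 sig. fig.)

2330 mg

k = ln 2 / 40.9 = 0.01695 h⁻¹
Accumulation ratio R = 1 / (1 − e^(−kτ)) = 1 / (1 − e^(−0.01695×22.0)) = 1 / (1 − 0.6888) = 3.213
Loading dose = maintenance dose × R = 726 × 3.213 ≈ 2330 mg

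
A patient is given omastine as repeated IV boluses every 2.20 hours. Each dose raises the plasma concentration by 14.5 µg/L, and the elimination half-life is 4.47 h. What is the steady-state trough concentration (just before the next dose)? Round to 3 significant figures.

35.7 µg/L

k = ln 2 / 4.47 = 0.1551 h⁻¹
Fraction remaining after one interval: e^(−kτ) = e^(−0.1551 × 2.20) = 0.7110
R = 1 / (1 − 0.7110) = 3.460
Css,max = 14.5 × 3.460 = 50.17 µg/L
Css,min = Css,max × e^(−kτ) = 50.17 × 0.7110 ≈ 35.7 µg/L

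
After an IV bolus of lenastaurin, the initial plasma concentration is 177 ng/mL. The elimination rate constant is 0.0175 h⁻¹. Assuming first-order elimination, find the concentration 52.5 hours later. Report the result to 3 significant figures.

70.6 ng/mL

C(t) = C₀ e^(−kt) = 177 × e^(−0.01750 × 52.5) = 177 × e^(−0.9188) = 177 × 0.3990 ≈ 70.6 ng/mL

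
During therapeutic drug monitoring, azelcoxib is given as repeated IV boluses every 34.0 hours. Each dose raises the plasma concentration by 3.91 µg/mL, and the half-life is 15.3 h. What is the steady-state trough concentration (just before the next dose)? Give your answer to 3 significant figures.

1.07 µg/mL

k = ln 2 / 15.3 = 0.04530 h⁻¹
Fraction remaining after one interval: e^(−kτ) = e^(−0.04530 × 34.0) = 0.2143
R = 1 / (1 − 0.2143) = 1.273
Css,max = 3.91 × 1.273 = 4.977 µg/mL
Css,min = Css,max × e^(−kτ) = 4.977 × 0.2143 ≈ 1.07 µg/mL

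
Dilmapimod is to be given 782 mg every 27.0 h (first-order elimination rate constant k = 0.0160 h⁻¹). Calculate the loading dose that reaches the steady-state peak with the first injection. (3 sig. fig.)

2230 mg

Accumulation ratio R = 1 / (1 − e^(−kτ)) = 1 / (1 − e^(−0.01600×27.0)) = 1 / (1 − 0.6492) = 2.851
Loading dose = maintenance dose × R = 782 × 2.851 ≈ 2230 mg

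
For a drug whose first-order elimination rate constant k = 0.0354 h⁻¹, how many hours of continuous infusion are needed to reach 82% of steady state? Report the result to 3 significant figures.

f = 1 − e^(−kt)  ⇒  t = −ln(1 − f) / k
t = −ln(1 − 0.82) / 0.03540 = 1.715 / 0.03540 ≈ 48.4 hours

48.4 hours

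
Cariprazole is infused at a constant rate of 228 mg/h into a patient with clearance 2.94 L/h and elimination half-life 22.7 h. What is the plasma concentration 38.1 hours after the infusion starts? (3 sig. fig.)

53.3 mg/L

Css = rate / CL = 228 / 2.94 = 77.55 mg/L
k = ln 2 / 22.7 = 0.03054 h⁻¹
C(t) = Css (1 − e^(−kt)) = 77.55 × (1 − e^(−1.163)) = 77.55 × 0.6876 ≈ 53.3 mg/L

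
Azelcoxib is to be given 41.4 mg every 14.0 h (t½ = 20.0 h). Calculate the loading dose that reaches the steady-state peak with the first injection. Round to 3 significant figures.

108 mg

k = ln 2 / 20.0 = 0.03466 h⁻¹
Accumulation ratio R = 1 / (1 − e^(−kτ)) = 1 / (1 − e^(−0.03466×14.0)) = 1 / (1 − 0.6156) = 2.601
Loading dose = maintenance dose × R = 41.4 × 2.601 ≈ 108 mg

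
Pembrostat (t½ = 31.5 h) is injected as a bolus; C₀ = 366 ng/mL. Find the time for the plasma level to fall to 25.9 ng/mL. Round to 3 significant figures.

120 hours

k = ln 2 / 31.5 = 0.02200 h⁻¹
C(t) = C₀ e^(−kt)  ⇒  t = ln(C₀/C) / k
t = ln(366/25.9) / 0.02200 = 2.648 / 0.02200 ≈ 120 hours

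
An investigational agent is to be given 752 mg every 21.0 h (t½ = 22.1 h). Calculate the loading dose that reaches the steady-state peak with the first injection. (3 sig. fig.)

1560 mg

k = ln 2 / 22.1 = 0.03136 h⁻¹
Accumulation ratio R = 1 / (1 − e^(−kτ)) = 1 / (1 − e^(−0.03136×21.0)) = 1 / (1 − 0.5176) = 2.073
Loading dose = maintenance dose × R = 752 × 2.073 ≈ 1560 mg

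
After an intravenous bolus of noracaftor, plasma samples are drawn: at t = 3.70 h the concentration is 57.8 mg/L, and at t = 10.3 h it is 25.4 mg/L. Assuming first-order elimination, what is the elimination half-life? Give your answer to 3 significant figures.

5.56 hours

k = ln(C₁/C₂) / (t₂ − t₁) = ln(57.8/25.4) / (10.3 − 3.70)
  = 0.8222 / 6.600 = 0.1246 h⁻¹
t½ = ln 2 / k = ln 2 / 0.1246 ≈ 5.56 hours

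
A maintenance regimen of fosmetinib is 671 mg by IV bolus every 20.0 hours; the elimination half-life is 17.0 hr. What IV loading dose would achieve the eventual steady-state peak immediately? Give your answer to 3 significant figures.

k = ln 2 / 17.0 = 0.04077 hr⁻¹
Accumulation ratio R = 1 / (1 − e^(−kτ)) = 1 / (1 − e^(−0.04077×20.0)) = 1 / (1 − 0.4424) = 1.794
Loading dose = maintenance dose × R = 671 × 1.794 ≈ 1200 mg

1200 mg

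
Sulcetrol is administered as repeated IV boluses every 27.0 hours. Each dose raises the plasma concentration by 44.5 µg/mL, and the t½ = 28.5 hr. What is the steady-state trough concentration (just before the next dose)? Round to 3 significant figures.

47.9 µg/mL

k = ln 2 / 28.5 = 0.02432 hr⁻¹
Fraction remaining after one interval: e^(−kτ) = e^(−0.02432 × 27.0) = 0.5186
R = 1 / (1 − 0.5186) = 2.077
Css,max = 44.5 × 2.077 = 92.43 µg/mL
Css,min = Css,max × e^(−kτ) = 92.43 × 0.5186 ≈ 47.9 µg/mL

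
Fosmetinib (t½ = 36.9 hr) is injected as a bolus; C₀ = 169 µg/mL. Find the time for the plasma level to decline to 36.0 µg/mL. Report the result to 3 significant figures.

82.3 hours

k = ln 2 / 36.9 = 0.01878 hr⁻¹
C(t) = C₀ e^(−kt)  ⇒  t = ln(C₀/C) / k
t = ln(169/36.0) / 0.01878 = 1.546 / 0.01878 ≈ 82.3 hours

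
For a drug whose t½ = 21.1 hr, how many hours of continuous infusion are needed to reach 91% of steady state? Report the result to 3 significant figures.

k = ln 2 / 21.1 = 0.03285 hr⁻¹
f = 1 − e^(−kt)  ⇒  t = −ln(1 − f) / k
t = −ln(1 − 0.91) / 0.03285 = 2.408 / 0.03285 ≈ 73.3 hours

73.3 hours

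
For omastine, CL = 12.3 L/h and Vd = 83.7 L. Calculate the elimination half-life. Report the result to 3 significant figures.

k = CL / V = 12.3 / 83.7 = 0.1470 h⁻¹
t½ = ln 2 / k = ln 2 / 0.1470 ≈ 4.72 hours

4.72 hours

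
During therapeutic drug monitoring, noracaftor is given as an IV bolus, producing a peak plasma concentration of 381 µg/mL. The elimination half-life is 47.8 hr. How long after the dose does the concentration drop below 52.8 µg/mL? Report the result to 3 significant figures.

k = ln 2 / 47.8 = 0.01450 hr⁻¹
C(t) = C₀ e^(−kt)  ⇒  t = ln(C₀/C) / k
t = ln(381/52.8) / 0.01450 = 1.976 / 0.01450 ≈ 136 hours

136 hours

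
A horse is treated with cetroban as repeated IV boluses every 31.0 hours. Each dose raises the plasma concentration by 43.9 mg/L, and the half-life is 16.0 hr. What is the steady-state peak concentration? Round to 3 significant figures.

k = ln 2 / 16.0 = 0.04332 hr⁻¹
Fraction remaining after one interval: e^(−kτ) = e^(−0.04332 × 31.0) = 0.2611
R = 1 / (1 − 0.2611) = 1.353
Css,max = 43.9 × 1.353 ≈ 59.4 mg/L

59.4 mg/L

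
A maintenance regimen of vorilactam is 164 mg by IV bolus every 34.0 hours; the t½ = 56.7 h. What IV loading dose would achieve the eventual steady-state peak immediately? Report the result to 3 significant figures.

482 mg

k = ln 2 / 56.7 = 0.01222 h⁻¹
Accumulation ratio R = 1 / (1 − e^(−kτ)) = 1 / (1 − e^(−0.01222×34.0)) = 1 / (1 − 0.6599) = 2.940
Loading dose = maintenance dose × R = 164 × 2.940 ≈ 482 mg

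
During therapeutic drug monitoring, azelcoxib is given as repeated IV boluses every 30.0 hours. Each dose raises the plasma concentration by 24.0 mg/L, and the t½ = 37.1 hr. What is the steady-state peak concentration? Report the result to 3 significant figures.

k = ln 2 / 37.1 = 0.01868 hr⁻¹
Fraction remaining after one interval: e^(−kτ) = e^(−0.01868 × 30.0) = 0.5709
R = 1 / (1 − 0.5709) = 2.331
Css,max = 24.0 × 2.331 ≈ 55.9 mg/L

55.9 mg/L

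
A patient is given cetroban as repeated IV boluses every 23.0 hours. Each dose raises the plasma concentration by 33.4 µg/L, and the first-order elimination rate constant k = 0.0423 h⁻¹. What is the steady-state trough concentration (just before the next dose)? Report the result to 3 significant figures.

20.3 µg/L

Fraction remaining after one interval: e^(−kτ) = e^(−0.04230 × 23.0) = 0.3780
R = 1 / (1 − 0.3780) = 1.608
Css,max = 33.4 × 1.608 = 53.70 µg/L
Css,min = Css,max × e^(−kτ) = 53.70 × 0.3780 ≈ 20.3 µg/L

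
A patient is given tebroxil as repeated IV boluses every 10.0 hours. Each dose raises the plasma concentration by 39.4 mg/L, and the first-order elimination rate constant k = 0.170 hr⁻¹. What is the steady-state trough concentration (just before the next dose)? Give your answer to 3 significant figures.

Fraction remaining after one interval: e^(−kτ) = e^(−0.1700 × 10.0) = 0.1827
R = 1 / (1 − 0.1827) = 1.224
Css,max = 39.4 × 1.224 = 48.21 mg/L
Css,min = Css,max × e^(−kτ) = 48.21 × 0.1827 ≈ 8.81 mg/L

8.81 mg/L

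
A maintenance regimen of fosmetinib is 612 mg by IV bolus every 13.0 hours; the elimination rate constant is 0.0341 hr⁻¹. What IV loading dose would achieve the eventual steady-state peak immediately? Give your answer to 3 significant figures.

1710 mg

Accumulation ratio R = 1 / (1 − e^(−kτ)) = 1 / (1 − e^(−0.03410×13.0)) = 1 / (1 − 0.6419) = 2.793
Loading dose = maintenance dose × R = 612 × 2.793 ≈ 1710 mg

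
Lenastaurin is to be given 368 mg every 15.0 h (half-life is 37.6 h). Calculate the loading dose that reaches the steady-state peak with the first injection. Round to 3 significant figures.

k = ln 2 / 37.6 = 0.01843 h⁻¹
Accumulation ratio R = 1 / (1 − e^(−kτ)) = 1 / (1 − e^(−0.01843×15.0)) = 1 / (1 − 0.7584) = 4.139
Loading dose = maintenance dose × R = 368 × 4.139 ≈ 1520 mg

1520 mg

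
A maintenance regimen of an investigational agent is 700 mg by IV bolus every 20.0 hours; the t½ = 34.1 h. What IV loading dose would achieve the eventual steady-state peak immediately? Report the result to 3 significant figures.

2100 mg

k = ln 2 / 34.1 = 0.02033 h⁻¹
Accumulation ratio R = 1 / (1 − e^(−kτ)) = 1 / (1 − e^(−0.02033×20.0)) = 1 / (1 − 0.6660) = 2.994
Loading dose = maintenance dose × R = 700 × 2.994 ≈ 2100 mg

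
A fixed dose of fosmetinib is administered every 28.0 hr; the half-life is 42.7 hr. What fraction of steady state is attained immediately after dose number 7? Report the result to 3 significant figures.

k = ln 2 / 42.7 = 0.01623 hr⁻¹
f_n = 1 − e^(−nkτ) = 1 − e^(−7 × 0.01623 × 28.0) = 1 − e^(−3.182) = 1 − 0.04152 ≈ 0.958

0.958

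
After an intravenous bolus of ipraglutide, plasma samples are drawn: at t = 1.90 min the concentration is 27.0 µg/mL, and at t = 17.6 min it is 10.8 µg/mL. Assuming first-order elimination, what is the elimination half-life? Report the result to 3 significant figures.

11.9 minutes

k = ln(C₁/C₂) / (t₂ − t₁) = ln(27.0/10.8) / (17.6 − 1.90)
  = 0.9163 / 15.70 = 0.05836 min⁻¹
t½ = ln 2 / k = ln 2 / 0.05836 ≈ 11.9 minutes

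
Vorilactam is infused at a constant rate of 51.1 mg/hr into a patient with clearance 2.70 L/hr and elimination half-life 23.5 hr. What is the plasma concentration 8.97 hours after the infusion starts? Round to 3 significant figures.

Css = rate / CL = 51.1 / 2.70 = 18.93 mg/L
k = ln 2 / 23.5 = 0.02950 hr⁻¹
C(t) = Css (1 − e^(−kt)) = 18.93 × (1 − e^(−0.2646)) = 18.93 × 0.2325 ≈ 4.40 mg/L

4.40 mg/L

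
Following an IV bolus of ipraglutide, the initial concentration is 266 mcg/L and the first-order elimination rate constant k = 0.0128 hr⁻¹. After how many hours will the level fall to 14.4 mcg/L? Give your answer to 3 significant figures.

228 hours

C(t) = C₀ e^(−kt)  ⇒  t = ln(C₀/C) / k
t = ln(266/14.4) / 0.01280 = 2.916 / 0.01280 ≈ 228 hours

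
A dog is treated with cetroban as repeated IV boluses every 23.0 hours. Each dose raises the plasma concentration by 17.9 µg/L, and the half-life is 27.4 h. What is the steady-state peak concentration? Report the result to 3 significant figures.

k = ln 2 / 27.4 = 0.02530 h⁻¹
Fraction remaining after one interval: e^(−kτ) = e^(−0.02530 × 23.0) = 0.5589
R = 1 / (1 − 0.5589) = 2.267
Css,max = 17.9 × 2.267 ≈ 40.6 µg/L

40.6 µg/L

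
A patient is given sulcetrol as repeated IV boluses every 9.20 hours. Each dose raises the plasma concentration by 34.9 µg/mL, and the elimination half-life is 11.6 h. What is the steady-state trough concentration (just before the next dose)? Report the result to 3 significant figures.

k = ln 2 / 11.6 = 0.05975 h⁻¹
Fraction remaining after one interval: e^(−kτ) = e^(−0.05975 × 9.20) = 0.5771
R = 1 / (1 − 0.5771) = 2.365
Css,max = 34.9 × 2.365 = 82.53 µg/mL
Css,min = Css,max × e^(−kτ) = 82.53 × 0.5771 ≈ 47.6 µg/mL

47.6 µg/mL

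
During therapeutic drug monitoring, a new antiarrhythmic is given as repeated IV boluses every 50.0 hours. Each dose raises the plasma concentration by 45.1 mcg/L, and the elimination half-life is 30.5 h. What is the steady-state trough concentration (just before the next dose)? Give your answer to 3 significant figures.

k = ln 2 / 30.5 = 0.02273 h⁻¹
Fraction remaining after one interval: e^(−kτ) = e^(−0.02273 × 50.0) = 0.3210
R = 1 / (1 − 0.3210) = 1.473
Css,max = 45.1 × 1.473 = 66.42 mcg/L
Css,min = Css,max × e^(−kτ) = 66.42 × 0.3210 ≈ 21.3 mcg/L

21.3 mcg/L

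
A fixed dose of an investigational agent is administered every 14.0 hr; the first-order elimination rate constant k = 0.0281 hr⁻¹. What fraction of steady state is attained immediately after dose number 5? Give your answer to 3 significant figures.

f_n = 1 − e^(−nkτ) = 1 − e^(−5 × 0.02810 × 14.0) = 1 − e^(−1.967) = 1 − 0.1399 ≈ 0.860

0.860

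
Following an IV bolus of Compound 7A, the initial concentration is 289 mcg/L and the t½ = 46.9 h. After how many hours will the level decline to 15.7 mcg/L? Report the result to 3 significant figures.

197 hours

k = ln 2 / 46.9 = 0.01478 h⁻¹
C(t) = C₀ e^(−kt)  ⇒  t = ln(C₀/C) / k
t = ln(289/15.7) / 0.01478 = 2.913 / 0.01478 ≈ 197 hours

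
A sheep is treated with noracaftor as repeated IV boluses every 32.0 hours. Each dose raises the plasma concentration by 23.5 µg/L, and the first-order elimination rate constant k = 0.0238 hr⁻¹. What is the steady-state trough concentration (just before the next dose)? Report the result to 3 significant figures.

Fraction remaining after one interval: e^(−kτ) = e^(−0.02380 × 32.0) = 0.4669
R = 1 / (1 − 0.4669) = 1.876
Css,max = 23.5 × 1.876 = 44.08 µg/L
Css,min = Css,max × e^(−kτ) = 44.08 × 0.4669 ≈ 20.6 µg/L

20.6 µg/L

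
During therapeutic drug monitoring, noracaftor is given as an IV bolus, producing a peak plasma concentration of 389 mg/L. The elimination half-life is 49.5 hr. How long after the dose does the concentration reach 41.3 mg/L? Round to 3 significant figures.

k = ln 2 / 49.5 = 0.01400 hr⁻¹
C(t) = C₀ e^(−kt)  ⇒  t = ln(C₀/C) / k
t = ln(389/41.3) / 0.01400 = 2.243 / 0.01400 ≈ 160 hours

160 hours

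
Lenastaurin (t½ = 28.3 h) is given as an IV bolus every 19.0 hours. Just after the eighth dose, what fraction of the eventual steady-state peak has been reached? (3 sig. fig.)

0.976

k = ln 2 / 28.3 = 0.02449 h⁻¹
f_n = 1 − e^(−nkτ) = 1 − e^(−8 × 0.02449 × 19.0) = 1 − e^(−3.723) = 1 − 0.02416 ≈ 0.976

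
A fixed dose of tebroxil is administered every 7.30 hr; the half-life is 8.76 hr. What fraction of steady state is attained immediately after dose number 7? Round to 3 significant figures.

0.982

k = ln 2 / 8.76 = 0.07913 hr⁻¹
f_n = 1 − e^(−nkτ) = 1 − e^(−7 × 0.07913 × 7.30) = 1 − e^(−4.043) = 1 − 0.01754 ≈ 0.982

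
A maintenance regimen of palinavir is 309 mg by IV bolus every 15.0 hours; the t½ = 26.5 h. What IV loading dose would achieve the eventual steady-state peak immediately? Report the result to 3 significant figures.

952 mg

k = ln 2 / 26.5 = 0.02616 h⁻¹
Accumulation ratio R = 1 / (1 − e^(−kτ)) = 1 / (1 − e^(−0.02616×15.0)) = 1 / (1 − 0.6755) = 3.081
Loading dose = maintenance dose × R = 309 × 3.081 ≈ 952 mg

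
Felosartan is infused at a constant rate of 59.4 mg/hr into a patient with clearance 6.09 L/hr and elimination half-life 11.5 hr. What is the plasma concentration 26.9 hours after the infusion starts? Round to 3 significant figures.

Css = rate / CL = 59.4 / 6.09 = 9.754 µg/mL
k = ln 2 / 11.5 = 0.06027 hr⁻¹
C(t) = Css (1 − e^(−kt)) = 9.754 × (1 − e^(−1.621)) = 9.754 × 0.8024 ≈ 7.83 µg/mL

7.83 µg/mL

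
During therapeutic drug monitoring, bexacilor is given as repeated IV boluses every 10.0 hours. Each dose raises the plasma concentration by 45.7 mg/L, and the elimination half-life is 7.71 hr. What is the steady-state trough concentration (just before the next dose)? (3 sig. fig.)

k = ln 2 / 7.71 = 0.08990 hr⁻¹
Fraction remaining after one interval: e^(−kτ) = e^(−0.08990 × 10.0) = 0.4070
R = 1 / (1 − 0.4070) = 1.686
Css,max = 45.7 × 1.686 = 77.06 mg/L
Css,min = Css,max × e^(−kτ) = 77.06 × 0.4070 ≈ 31.4 mg/L

31.4 mg/L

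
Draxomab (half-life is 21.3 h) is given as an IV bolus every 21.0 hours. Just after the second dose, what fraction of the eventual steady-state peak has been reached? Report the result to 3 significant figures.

0.745

k = ln 2 / 21.3 = 0.03254 h⁻¹
f_n = 1 − e^(−nkτ) = 1 − e^(−2 × 0.03254 × 21.0) = 1 − e^(−1.367) = 1 − 0.2549 ≈ 0.745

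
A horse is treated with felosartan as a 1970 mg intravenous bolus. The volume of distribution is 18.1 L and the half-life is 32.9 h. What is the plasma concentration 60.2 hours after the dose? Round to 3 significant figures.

30.6 mg/L

C₀ = dose / V = 1970 / 18.1 = 108.8 mg/L
k = ln 2 / 32.9 = 0.02107 h⁻¹
C(t) = C₀ e^(−kt) = 108.8 × e^(−0.02107 × 60.2) = 108.8 × e^(−1.268) = 108.8 × 0.2813 ≈ 30.6 mg/L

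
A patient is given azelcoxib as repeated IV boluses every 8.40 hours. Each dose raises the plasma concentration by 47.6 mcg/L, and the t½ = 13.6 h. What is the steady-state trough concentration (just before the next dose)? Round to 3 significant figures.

89.1 mcg/L

k = ln 2 / 13.6 = 0.05097 h⁻¹
Fraction remaining after one interval: e^(−kτ) = e^(−0.05097 × 8.40) = 0.6517
R = 1 / (1 − 0.6517) = 2.871
Css,max = 47.6 × 2.871 = 136.7 mcg/L
Css,min = Css,max × e^(−kτ) = 136.7 × 0.6517 ≈ 89.1 mcg/L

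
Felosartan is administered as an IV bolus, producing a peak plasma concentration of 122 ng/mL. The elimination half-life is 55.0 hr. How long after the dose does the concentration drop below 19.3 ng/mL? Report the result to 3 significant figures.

k = ln 2 / 55.0 = 0.01260 hr⁻¹
C(t) = C₀ e^(−kt)  ⇒  t = ln(C₀/C) / k
t = ln(122/19.3) / 0.01260 = 1.844 / 0.01260 ≈ 146 hours

146 hours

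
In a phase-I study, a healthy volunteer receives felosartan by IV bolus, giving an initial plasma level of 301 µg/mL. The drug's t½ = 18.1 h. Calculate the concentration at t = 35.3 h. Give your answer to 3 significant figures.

77.9 µg/mL

k = ln 2 / 18.1 = 0.03830 h⁻¹
35.3 h is 1.950 half-lives, so C = 301 × (1/2)^1.950 = 301 × 0.2588 ≈ 77.9 µg/mL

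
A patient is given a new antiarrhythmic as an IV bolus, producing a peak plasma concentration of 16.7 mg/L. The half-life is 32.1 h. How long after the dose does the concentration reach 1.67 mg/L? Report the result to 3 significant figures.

107 hours

k = ln 2 / 32.1 = 0.02159 h⁻¹
C(t) = C₀ e^(−kt)  ⇒  t = ln(C₀/C) / k
t = ln(16.7/1.67) / 0.02159 = 2.303 / 0.02159 ≈ 107 hours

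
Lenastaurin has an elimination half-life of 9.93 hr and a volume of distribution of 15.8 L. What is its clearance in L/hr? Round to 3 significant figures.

k = ln 2 / t½ = ln 2 / 9.93 = 0.06980 hr⁻¹
CL = k · V = 0.06980 × 15.8 ≈ 1.10 L/hr

1.10 L/hr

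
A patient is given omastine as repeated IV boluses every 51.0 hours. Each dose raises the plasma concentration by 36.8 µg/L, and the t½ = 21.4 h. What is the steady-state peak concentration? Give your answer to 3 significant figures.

k = ln 2 / 21.4 = 0.03239 h⁻¹
Fraction remaining after one interval: e^(−kτ) = e^(−0.03239 × 51.0) = 0.1917
R = 1 / (1 − 0.1917) = 1.237
Css,max = 36.8 × 1.237 ≈ 45.5 µg/L

45.5 µg/L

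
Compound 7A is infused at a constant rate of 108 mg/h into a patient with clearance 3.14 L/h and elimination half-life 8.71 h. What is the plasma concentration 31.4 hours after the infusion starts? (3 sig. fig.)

Css = rate / CL = 108 / 3.14 = 34.39 µg/mL
k = ln 2 / 8.71 = 0.07958 h⁻¹
C(t) = Css (1 − e^(−kt)) = 34.39 × (1 − e^(−2.499)) = 34.39 × 0.9178 ≈ 31.6 µg/mL

31.6 µg/mL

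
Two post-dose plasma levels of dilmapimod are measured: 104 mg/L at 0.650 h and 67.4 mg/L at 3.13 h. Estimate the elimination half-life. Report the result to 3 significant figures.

3.96 hours

k = ln(C₁/C₂) / (t₂ − t₁) = ln(104/67.4) / (3.13 − 0.650)
  = 0.4337 / 2.480 = 0.1749 h⁻¹
t½ = ln 2 / k = ln 2 / 0.1749 ≈ 3.96 hours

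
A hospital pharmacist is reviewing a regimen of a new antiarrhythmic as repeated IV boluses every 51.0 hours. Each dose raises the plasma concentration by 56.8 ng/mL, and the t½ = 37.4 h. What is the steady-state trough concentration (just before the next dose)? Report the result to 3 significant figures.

k = ln 2 / 37.4 = 0.01853 h⁻¹
Fraction remaining after one interval: e^(−kτ) = e^(−0.01853 × 51.0) = 0.3886
R = 1 / (1 − 0.3886) = 1.636
Css,max = 56.8 × 1.636 = 92.90 ng/mL
Css,min = Css,max × e^(−kτ) = 92.90 × 0.3886 ≈ 36.1 ng/mL

36.1 ng/mL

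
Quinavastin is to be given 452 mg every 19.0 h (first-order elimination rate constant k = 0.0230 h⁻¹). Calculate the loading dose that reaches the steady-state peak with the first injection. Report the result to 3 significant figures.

1280 mg

Accumulation ratio R = 1 / (1 − e^(−kτ)) = 1 / (1 − e^(−0.02300×19.0)) = 1 / (1 − 0.6460) = 2.825
Loading dose = maintenance dose × R = 452 × 2.825 ≈ 1280 mg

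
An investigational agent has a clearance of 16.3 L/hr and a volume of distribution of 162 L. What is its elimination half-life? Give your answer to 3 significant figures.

k = CL / V = 16.3 / 162 = 0.1006 hr⁻¹
t½ = ln 2 / k = ln 2 / 0.1006 ≈ 6.89 hours

6.89 hours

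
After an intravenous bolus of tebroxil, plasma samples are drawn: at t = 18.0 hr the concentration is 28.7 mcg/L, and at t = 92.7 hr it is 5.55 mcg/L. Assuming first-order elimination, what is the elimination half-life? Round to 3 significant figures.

k = ln(C₁/C₂) / (t₂ − t₁) = ln(28.7/5.55) / (92.7 − 18.0)
  = 1.643 / 74.70 = 0.02200 hr⁻¹
t½ = ln 2 / k = ln 2 / 0.02200 ≈ 31.5 hours

31.5 hours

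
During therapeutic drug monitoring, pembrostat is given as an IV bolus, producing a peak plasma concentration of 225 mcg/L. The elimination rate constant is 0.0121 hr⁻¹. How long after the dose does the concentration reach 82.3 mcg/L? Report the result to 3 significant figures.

C(t) = C₀ e^(−kt)  ⇒  t = ln(C₀/C) / k
t = ln(225/82.3) / 0.01210 = 1.006 / 0.01210 ≈ 83.1 hours

83.1 hours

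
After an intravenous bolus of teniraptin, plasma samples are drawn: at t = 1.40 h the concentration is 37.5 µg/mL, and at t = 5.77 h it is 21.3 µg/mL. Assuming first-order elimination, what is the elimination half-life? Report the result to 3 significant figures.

5.36 hours

k = ln(C₁/C₂) / (t₂ − t₁) = ln(37.5/21.3) / (5.77 − 1.40)
  = 0.5656 / 4.370 = 0.1294 h⁻¹
t½ = ln 2 / k = ln 2 / 0.1294 ≈ 5.36 hours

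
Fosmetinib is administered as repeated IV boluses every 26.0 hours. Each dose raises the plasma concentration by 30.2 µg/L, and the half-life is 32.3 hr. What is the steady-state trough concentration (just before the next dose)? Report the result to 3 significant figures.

k = ln 2 / 32.3 = 0.02146 hr⁻¹
Fraction remaining after one interval: e^(−kτ) = e^(−0.02146 × 26.0) = 0.5724
R = 1 / (1 − 0.5724) = 2.339
Css,max = 30.2 × 2.339 = 70.62 µg/L
Css,min = Css,max × e^(−kτ) = 70.62 × 0.5724 ≈ 40.4 µg/L

40.4 µg/L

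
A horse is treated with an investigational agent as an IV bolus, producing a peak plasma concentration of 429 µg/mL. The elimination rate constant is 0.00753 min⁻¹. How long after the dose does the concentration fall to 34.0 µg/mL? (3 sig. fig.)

C(t) = C₀ e^(−kt)  ⇒  t = ln(C₀/C) / k
t = ln(429/34.0) / 0.007530 = 2.535 / 0.007530 ≈ 337 minutes

337 minutes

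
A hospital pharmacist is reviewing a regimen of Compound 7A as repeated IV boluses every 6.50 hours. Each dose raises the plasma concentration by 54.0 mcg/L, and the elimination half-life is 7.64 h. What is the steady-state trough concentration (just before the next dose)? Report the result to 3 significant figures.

k = ln 2 / 7.64 = 0.09073 h⁻¹
Fraction remaining after one interval: e^(−kτ) = e^(−0.09073 × 6.50) = 0.5545
R = 1 / (1 − 0.5545) = 2.245
Css,max = 54.0 × 2.245 = 121.2 mcg/L
Css,min = Css,max × e^(−kτ) = 121.2 × 0.5545 ≈ 67.2 mcg/L

67.2 mcg/L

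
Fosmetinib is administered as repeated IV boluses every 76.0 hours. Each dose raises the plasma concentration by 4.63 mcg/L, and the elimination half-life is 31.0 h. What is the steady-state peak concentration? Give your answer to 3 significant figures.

5.67 mcg/L

k = ln 2 / 31.0 = 0.02236 h⁻¹
Fraction remaining after one interval: e^(−kτ) = e^(−0.02236 × 76.0) = 0.1828
R = 1 / (1 − 0.1828) = 1.224
Css,max = 4.63 × 1.224 ≈ 5.67 mcg/L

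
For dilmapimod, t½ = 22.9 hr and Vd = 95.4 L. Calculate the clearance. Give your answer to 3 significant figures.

k = ln 2 / t½ = ln 2 / 22.9 = 0.03027 hr⁻¹
CL = k · V = 0.03027 × 95.4 ≈ 2.89 L/hr

2.89 L/hr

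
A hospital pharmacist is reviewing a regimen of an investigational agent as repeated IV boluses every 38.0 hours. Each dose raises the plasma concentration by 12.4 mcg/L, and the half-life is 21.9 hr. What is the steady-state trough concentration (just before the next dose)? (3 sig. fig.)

k = ln 2 / 21.9 = 0.03165 hr⁻¹
Fraction remaining after one interval: e^(−kτ) = e^(−0.03165 × 38.0) = 0.3004
R = 1 / (1 − 0.3004) = 1.429
Css,max = 12.4 × 1.429 = 17.72 mcg/L
Css,min = Css,max × e^(−kτ) = 17.72 × 0.3004 ≈ 5.32 mcg/L

5.32 mcg/L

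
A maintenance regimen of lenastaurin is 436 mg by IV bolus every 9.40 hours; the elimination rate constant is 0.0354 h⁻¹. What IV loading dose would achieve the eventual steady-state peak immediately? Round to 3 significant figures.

1540 mg

Accumulation ratio R = 1 / (1 − e^(−kτ)) = 1 / (1 − e^(−0.03540×9.40)) = 1 / (1 − 0.7169) = 3.533
Loading dose = maintenance dose × R = 436 × 3.533 ≈ 1540 mg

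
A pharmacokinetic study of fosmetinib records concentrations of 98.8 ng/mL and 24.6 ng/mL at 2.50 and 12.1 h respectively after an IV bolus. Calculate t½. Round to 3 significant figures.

4.79 hours

k = ln(C₁/C₂) / (t₂ − t₁) = ln(98.8/24.6) / (12.1 − 2.50)
  = 1.390 / 9.600 = 0.1448 h⁻¹
t½ = ln 2 / k = ln 2 / 0.1448 ≈ 4.79 hours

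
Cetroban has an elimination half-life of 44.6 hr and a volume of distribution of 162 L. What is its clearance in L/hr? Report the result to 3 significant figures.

2.52 L/hr

k = ln 2 / t½ = ln 2 / 44.6 = 0.01554 hr⁻¹
CL = k · V = 0.01554 × 162 ≈ 2.52 L/hr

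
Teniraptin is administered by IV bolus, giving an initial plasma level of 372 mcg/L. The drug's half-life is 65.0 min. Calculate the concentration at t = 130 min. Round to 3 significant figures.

k = ln 2 / 65.0 = 0.01066 min⁻¹
C(t) = C₀ e^(−kt) = 372 × e^(−0.01066 × 130) = 372 × e^(−1.386) = 372 × 0.2500 ≈ 93.0 mcg/L

93.0 mcg/L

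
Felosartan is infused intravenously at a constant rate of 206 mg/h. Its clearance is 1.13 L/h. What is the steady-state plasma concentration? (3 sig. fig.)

182 µg/mL

Css = infusion rate / CL = 206 / 1.13 ≈ 182 µg/mL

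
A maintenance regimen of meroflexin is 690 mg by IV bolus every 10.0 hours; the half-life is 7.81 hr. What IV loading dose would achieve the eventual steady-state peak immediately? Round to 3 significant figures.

k = ln 2 / 7.81 = 0.08875 hr⁻¹
Accumulation ratio R = 1 / (1 − e^(−kτ)) = 1 / (1 − e^(−0.08875×10.0)) = 1 / (1 − 0.4117) = 1.700
Loading dose = maintenance dose × R = 690 × 1.700 ≈ 1170 mg

1170 mg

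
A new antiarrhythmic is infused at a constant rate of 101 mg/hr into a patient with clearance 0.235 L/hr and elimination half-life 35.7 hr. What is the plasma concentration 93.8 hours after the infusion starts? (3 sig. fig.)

Css = rate / CL = 101 / 0.235 = 429.8 µg/mL
k = ln 2 / 35.7 = 0.01942 hr⁻¹
C(t) = Css (1 − e^(−kt)) = 429.8 × (1 − e^(−1.821)) = 429.8 × 0.8382 ≈ 360 µg/mL

360 µg/mL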